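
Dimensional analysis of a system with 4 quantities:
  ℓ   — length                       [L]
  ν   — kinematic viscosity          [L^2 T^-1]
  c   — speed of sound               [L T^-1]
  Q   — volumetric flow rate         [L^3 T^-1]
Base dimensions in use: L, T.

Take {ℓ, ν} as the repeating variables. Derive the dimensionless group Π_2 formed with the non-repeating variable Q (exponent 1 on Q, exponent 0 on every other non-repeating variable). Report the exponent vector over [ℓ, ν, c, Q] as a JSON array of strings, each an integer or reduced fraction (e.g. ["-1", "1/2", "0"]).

Exponent matrix [L,T] × [ℓ,ν,c,Q]:
  L: [ 1  2  1  3]
  T: [ 0 -1 -1 -1]
Row reduction gives pivot columns ℓ,ν; rank = 2
Pivot set = {ℓ,ν}, free = {c,Q}
RREF:
  r0: [   1    0   -1    1]
  r1: [   0    1    1    1]
Fix exponent of Q at 1, c at 0; solve each RREF row for its pivot's exponent:
  r0: exp(ℓ) + (1)·1 = 0 ⇒ exp(ℓ) = -1
  r1: exp(ν) + (1)·1 = 0 ⇒ exp(ν) = -1
Π_2 = ℓ^-1 · ν^-1 · Q

["-1", "-1", "0", "1"]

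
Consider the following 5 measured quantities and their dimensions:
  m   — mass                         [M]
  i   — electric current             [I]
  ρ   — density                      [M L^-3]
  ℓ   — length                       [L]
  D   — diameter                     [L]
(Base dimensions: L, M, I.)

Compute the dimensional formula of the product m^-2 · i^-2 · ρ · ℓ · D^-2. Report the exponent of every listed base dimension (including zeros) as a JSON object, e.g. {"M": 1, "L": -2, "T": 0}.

{"L": -4, "M": -1, "I": -2}

Dimensional matrix (L×M×I by m×i×ρ×ℓ×D):
  L: [ 0  0 -3  1  1]
  M: [ 1  0  1  0  0]
  I: [ 0  1  0  0  0]
  [L]: (-2)·0+(-2)·0+(1)·-3+(1)·1+(-2)·1 = -4
  [M]: (-2)·1+(-2)·0+(1)·1+(1)·0+(-2)·0 = -1
  [I]: (-2)·0+(-2)·1+(1)·0+(1)·0+(-2)·0 = -2
⇒ L^-4 M^-1 I^-2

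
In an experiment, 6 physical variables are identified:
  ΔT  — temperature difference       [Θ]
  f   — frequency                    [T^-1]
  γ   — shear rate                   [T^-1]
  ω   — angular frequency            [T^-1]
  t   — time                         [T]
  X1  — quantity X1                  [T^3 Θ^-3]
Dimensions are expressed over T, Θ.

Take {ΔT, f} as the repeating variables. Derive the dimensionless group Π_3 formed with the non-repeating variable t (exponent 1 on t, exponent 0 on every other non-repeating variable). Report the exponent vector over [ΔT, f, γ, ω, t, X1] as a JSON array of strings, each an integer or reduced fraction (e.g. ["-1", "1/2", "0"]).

Exponent matrix [T,Θ] × [ΔT,f,γ,ω,t,X1]:
  T: [ 0 -1 -1 -1  1  3]
  Θ: [ 1  0  0  0  0 -3]
RREF → pivots at {ΔT,f} ⇒ r = 2
Pivot set = {ΔT,f}, free = {γ,ω,t,X1}
RREF:
  r0: [   1    0    0    0    0   -3]
  r1: [   0    1    1    1   -1   -3]
Fix exponent of t at 1, γ at 0, ω at 0, X1 at 0; solve each RREF row for its pivot's exponent:
  r0: exp(ΔT) + (0)·1 = 0 ⇒ exp(ΔT) = 0
  r1: exp(f) + (-1)·1 = 0 ⇒ exp(f) = 1
Π_3 = f · t

["0", "1", "0", "0", "1", "0"]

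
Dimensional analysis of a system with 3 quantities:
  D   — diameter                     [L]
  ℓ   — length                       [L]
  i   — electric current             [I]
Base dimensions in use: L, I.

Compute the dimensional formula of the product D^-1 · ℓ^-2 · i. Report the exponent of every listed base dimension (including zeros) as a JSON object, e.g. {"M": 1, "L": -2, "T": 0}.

{"L": -3, "I": 1}

Dimensional matrix (L×I by D×ℓ×i):
  L: [ 1  1  0]
  I: [ 0  0  1]
  [L]: (-1)·1+(-2)·1+(1)·0 = -3
  [I]: (-1)·0+(-2)·0+(1)·1 = 1
⇒ L^-3 I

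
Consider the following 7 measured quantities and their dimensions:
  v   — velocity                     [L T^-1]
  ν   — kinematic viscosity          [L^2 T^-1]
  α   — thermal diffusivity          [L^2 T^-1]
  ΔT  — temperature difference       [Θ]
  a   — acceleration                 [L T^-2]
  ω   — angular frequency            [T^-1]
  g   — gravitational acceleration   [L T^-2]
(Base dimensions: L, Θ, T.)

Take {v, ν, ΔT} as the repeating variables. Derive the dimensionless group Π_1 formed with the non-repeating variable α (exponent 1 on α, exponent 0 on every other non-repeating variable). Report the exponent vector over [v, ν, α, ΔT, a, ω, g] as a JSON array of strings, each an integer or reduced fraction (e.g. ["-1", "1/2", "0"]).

["0", "-1", "1", "0", "0", "0", "0"]

Dimensional matrix (L×Θ×T by v×ν×α×ΔT×a×ω×g):
  L: [ 1  2  2  0  1  0  1]
  Θ: [ 0  0  0  1  0  0  0]
  T: [-1 -1 -1  0 -2 -1 -2]
Row reduction gives pivot columns v,ν,ΔT; rank = 3
Pivot set = {v,ν,ΔT}, free = {α,a,ω,g}
RREF:
  r0: [   1    0    0    0    3    2    3]
  r1: [   0    1    1    0   -1   -1   -1]
  r2: [   0    0    0    1    0    0    0]
Fix exponent of α at 1, a at 0, ω at 0, g at 0; solve each RREF row for its pivot's exponent:
  r0: exp(v) + (0)·1 = 0 ⇒ exp(v) = 0
  r1: exp(ν) + (1)·1 = 0 ⇒ exp(ν) = -1
  r2: exp(ΔT) + (0)·1 = 0 ⇒ exp(ΔT) = 0
Π_1 = ν^-1 · α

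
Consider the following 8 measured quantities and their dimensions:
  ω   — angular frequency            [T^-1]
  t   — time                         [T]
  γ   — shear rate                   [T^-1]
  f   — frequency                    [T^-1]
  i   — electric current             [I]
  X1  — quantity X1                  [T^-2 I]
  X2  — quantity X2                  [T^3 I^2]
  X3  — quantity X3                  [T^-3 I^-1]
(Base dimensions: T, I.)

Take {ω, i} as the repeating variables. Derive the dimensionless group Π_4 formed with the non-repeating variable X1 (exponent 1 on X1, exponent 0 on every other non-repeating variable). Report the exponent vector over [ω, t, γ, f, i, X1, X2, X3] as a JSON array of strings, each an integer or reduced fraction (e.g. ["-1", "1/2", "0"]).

Exponent matrix [T,I] × [ω,t,γ,f,i,X1,X2,X3]:
  T: [-1  1 -1 -1  0 -2  3 -3]
  I: [ 0  0  0  0  1  1  2 -1]
Echelon form has 2 nonzero rows (pivots: ω,i)
Pivot set = {ω,i}, free = {t,γ,f,X1,X2,X3}
RREF:
  r0: [   1   -1    1    1    0    2   -3    3]
  r1: [   0    0    0    0    1    1    2   -1]
Fix exponent of X1 at 1, t at 0, γ at 0, f at 0, X2 at 0, X3 at 0; solve each RREF row for its pivot's exponent:
  r0: exp(ω) + (2)·1 = 0 ⇒ exp(ω) = -2
  r1: exp(i) + (1)·1 = 0 ⇒ exp(i) = -1
Π_4 = ω^-2 · i^-1 · X1

["-2", "0", "0", "0", "-1", "1", "0", "0"]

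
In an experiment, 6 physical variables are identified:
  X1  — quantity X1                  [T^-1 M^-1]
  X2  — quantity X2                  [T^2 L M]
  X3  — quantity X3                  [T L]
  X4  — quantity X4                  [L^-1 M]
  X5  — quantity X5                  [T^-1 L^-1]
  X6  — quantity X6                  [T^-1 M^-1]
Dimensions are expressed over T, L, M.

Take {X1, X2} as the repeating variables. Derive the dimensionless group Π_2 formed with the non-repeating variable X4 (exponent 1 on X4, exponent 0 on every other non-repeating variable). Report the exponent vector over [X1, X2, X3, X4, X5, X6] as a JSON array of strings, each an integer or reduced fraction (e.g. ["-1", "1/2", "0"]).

Write exponents as rows T,L,M / cols X1,X2,X3,X4,X5,X6:
  T: [-1  2  1  0 -1 -1]
  L: [ 0  1  1 -1 -1  0]
  M: [-1  1  0  1  0 -1]
RREF → pivots at {X1,X2} ⇒ r = 2
Pivot set = {X1,X2}, free = {X3,X4,X5,X6}
RREF:
  r0: [   1    0    1   -2   -1    1]
  r1: [   0    1    1   -1   -1    0]
  r2: [   0    0    0    0    0    0]
Fix exponent of X4 at 1, X3 at 0, X5 at 0, X6 at 0; solve each RREF row for its pivot's exponent:
  r0: exp(X1) + (-2)·1 = 0 ⇒ exp(X1) = 2
  r1: exp(X2) + (-1)·1 = 0 ⇒ exp(X2) = 1
Π_2 = X1^2 · X2 · X4

["2", "1", "0", "1", "0", "0"]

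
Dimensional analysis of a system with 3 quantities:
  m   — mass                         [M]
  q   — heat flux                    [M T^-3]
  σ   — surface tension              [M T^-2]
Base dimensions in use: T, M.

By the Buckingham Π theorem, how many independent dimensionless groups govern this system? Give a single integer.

Dimensional matrix (T×M by m×q×σ):
  T: [ 0 -3 -2]
  M: [ 1  1  1]
Echelon form has 2 nonzero rows (pivots: m,q)
Π count = n − r = 3 − 2 = 1

1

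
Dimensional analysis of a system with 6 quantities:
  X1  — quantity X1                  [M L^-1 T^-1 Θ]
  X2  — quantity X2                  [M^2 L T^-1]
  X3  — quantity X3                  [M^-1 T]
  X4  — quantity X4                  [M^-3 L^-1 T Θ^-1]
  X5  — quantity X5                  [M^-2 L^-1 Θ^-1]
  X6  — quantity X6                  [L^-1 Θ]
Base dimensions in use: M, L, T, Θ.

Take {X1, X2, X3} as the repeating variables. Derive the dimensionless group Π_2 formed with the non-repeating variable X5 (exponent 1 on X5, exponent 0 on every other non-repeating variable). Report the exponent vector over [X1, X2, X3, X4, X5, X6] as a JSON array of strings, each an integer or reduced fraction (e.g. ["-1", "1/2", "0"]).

["1", "2", "3", "0", "1", "0"]

Exponent matrix [M,L,T,Θ] × [X1,X2,X3,X4,X5,X6]:
  M: [ 1  2 -1 -3 -2  0]
  L: [-1  1  0 -1 -1 -1]
  T: [-1 -1  1  1  0  0]
  Θ: [ 1  0  0 -1 -1  1]
RREF → pivots at {X1,X2,X3} ⇒ r = 3
Pivot set = {X1,X2,X3}, free = {X4,X5,X6}
RREF:
  r0: [   1    0    0   -1   -1    1]
  r1: [   0    1    0   -2   -2    0]
  r2: [   0    0    1   -2   -3    1]
  r3: [   0    0    0    0    0    0]
Fix exponent of X5 at 1, X4 at 0, X6 at 0; solve each RREF row for its pivot's exponent:
  r0: exp(X1) + (-1)·1 = 0 ⇒ exp(X1) = 1
  r1: exp(X2) + (-2)·1 = 0 ⇒ exp(X2) = 2
  r2: exp(X3) + (-3)·1 = 0 ⇒ exp(X3) = 3
Π_2 = X1 · X2^2 · X3^3 · X5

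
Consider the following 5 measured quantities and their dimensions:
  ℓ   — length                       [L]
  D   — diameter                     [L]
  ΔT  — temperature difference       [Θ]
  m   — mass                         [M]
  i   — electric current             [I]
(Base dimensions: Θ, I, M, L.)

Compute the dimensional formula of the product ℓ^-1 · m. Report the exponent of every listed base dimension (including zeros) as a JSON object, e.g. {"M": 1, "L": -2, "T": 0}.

{"Θ": 0, "I": 0, "M": 1, "L": -1}

Dimensional matrix (Θ×I×M×L by ℓ×D×ΔT×m×i):
  Θ: [ 0  0  1  0  0]
  I: [ 0  0  0  0  1]
  M: [ 0  0  0  1  0]
  L: [ 1  1  0  0  0]
  [Θ]: (-1)·0+(1)·0 = 0
  [I]: (-1)·0+(1)·0 = 0
  [M]: (-1)·0+(1)·1 = 1
  [L]: (-1)·1+(1)·0 = -1
⇒ M L^-1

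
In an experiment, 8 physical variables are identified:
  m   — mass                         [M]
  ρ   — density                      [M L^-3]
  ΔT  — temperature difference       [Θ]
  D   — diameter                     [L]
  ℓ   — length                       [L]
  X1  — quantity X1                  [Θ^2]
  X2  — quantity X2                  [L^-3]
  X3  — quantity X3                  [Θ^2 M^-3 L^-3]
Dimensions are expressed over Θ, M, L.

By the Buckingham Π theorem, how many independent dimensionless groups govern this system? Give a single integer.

Exponent matrix [Θ,M,L] × [m,ρ,ΔT,D,ℓ,X1,X2,X3]:
  Θ: [ 0  0  1  0  0  2  0  2]
  M: [ 1  1  0  0  0  0  0 -3]
  L: [ 0 -3  0  1  1  0 -3 -3]
RREF → pivots at {m,ρ,ΔT} ⇒ r = 3
Π count = n − r = 8 − 3 = 5

5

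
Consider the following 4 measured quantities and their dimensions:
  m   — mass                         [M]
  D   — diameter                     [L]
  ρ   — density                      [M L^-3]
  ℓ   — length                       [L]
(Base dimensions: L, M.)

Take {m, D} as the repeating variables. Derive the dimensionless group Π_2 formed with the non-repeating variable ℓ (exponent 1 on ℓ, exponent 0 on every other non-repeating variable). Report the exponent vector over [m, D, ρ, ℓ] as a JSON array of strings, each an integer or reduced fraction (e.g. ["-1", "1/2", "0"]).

Dimensional matrix (L×M by m×D×ρ×ℓ):
  L: [ 0  1 -3  1]
  M: [ 1  0  1  0]
RREF → pivots at {m,D} ⇒ r = 2
Repeat: m,D; free: ρ,ℓ
RREF:
  r0: [   1    0    1    0]
  r1: [   0    1   -3    1]
Fix exponent of ℓ at 1, ρ at 0; solve each RREF row for its pivot's exponent:
  r0: exp(m) + (0)·1 = 0 ⇒ exp(m) = 0
  r1: exp(D) + (1)·1 = 0 ⇒ exp(D) = -1
Π_2 = D^-1 · ℓ

["0", "-1", "0", "1"]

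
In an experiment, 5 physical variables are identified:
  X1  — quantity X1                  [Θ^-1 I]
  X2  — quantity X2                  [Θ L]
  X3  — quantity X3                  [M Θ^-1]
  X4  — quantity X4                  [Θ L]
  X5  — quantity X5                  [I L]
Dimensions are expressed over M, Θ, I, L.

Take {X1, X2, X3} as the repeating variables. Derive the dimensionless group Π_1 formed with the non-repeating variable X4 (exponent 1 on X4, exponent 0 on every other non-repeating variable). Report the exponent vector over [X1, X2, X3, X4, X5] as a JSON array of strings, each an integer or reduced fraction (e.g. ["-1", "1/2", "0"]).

Exponent matrix [M,Θ,I,L] × [X1,X2,X3,X4,X5]:
  M: [ 0  0  1  0  0]
  Θ: [-1  1 -1  1  0]
  I: [ 1  0  0  0  1]
  L: [ 0  1  0  1  1]
Echelon form has 3 nonzero rows (pivots: X1,X2,X3)
Repeat: X1,X2,X3; free: X4,X5
RREF:
  r0: [   1    0    0    0    1]
  r1: [   0    1    0    1    1]
  r2: [   0    0    1    0    0]
  r3: [   0    0    0    0    0]
Fix exponent of X4 at 1, X5 at 0; solve each RREF row for its pivot's exponent:
  r0: exp(X1) + (0)·1 = 0 ⇒ exp(X1) = 0
  r1: exp(X2) + (1)·1 = 0 ⇒ exp(X2) = -1
  r2: exp(X3) + (0)·1 = 0 ⇒ exp(X3) = 0
Π_1 = X2^-1 · X4

["0", "-1", "0", "1", "0"]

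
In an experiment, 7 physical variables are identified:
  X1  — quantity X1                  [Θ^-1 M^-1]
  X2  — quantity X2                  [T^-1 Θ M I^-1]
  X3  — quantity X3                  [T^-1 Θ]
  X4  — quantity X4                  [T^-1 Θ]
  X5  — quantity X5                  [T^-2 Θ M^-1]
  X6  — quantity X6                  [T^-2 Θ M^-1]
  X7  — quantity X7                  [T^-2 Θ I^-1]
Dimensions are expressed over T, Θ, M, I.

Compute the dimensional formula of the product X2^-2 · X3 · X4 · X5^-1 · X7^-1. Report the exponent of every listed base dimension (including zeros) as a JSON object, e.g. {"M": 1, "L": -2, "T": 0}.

Dimensional matrix (T×Θ×M×I by X1×X2×X3×X4×X5×X6×X7):
  T: [ 0 -1 -1 -1 -2 -2 -2]
  Θ: [-1  1  1  1  1  1  1]
  M: [-1  1  0  0 -1 -1  0]
  I: [ 0 -1  0  0  0  0 -1]
  [T]: (-2)·-1+(1)·-1+(1)·-1+(-1)·-2+(-1)·-2 = 4
  [Θ]: (-2)·1+(1)·1+(1)·1+(-1)·1+(-1)·1 = -2
  [M]: (-2)·1+(1)·0+(1)·0+(-1)·-1+(-1)·0 = -1
  [I]: (-2)·-1+(1)·0+(1)·0+(-1)·0+(-1)·-1 = 3
⇒ T^4 Θ^-2 M^-1 I^3

{"T": 4, "Θ": -2, "M": -1, "I": 3}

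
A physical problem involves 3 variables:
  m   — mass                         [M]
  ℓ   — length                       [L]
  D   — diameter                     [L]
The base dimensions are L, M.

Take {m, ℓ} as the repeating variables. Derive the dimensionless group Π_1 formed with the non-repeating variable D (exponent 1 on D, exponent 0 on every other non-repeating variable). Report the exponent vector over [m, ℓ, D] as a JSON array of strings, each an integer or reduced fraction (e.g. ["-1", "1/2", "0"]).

["0", "-1", "1"]

Exponent matrix [L,M] × [m,ℓ,D]:
  L: [ 0  1  1]
  M: [ 1  0  0]
Echelon form has 2 nonzero rows (pivots: m,ℓ)
Pivot set = {m,ℓ}, free = {D}
RREF:
  r0: [   1    0    0]
  r1: [   0    1    1]
Fix exponent of D at 1; solve each RREF row for its pivot's exponent:
  r0: exp(m) + (0)·1 = 0 ⇒ exp(m) = 0
  r1: exp(ℓ) + (1)·1 = 0 ⇒ exp(ℓ) = -1
Π_1 = ℓ^-1 · D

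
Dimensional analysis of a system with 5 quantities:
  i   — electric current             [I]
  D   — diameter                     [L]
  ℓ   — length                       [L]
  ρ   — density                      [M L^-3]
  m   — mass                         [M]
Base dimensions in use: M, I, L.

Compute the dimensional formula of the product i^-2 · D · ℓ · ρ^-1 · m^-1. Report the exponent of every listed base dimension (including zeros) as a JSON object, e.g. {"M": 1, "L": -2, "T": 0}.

{"M": -2, "I": -2, "L": 5}

Exponent matrix [M,I,L] × [i,D,ℓ,ρ,m]:
  M: [ 0  0  0  1  1]
  I: [ 1  0  0  0  0]
  L: [ 0  1  1 -3  0]
  [M]: (-2)·0+(1)·0+(1)·0+(-1)·1+(-1)·1 = -2
  [I]: (-2)·1+(1)·0+(1)·0+(-1)·0+(-1)·0 = -2
  [L]: (-2)·0+(1)·1+(1)·1+(-1)·-3+(-1)·0 = 5
⇒ M^-2 I^-2 L^5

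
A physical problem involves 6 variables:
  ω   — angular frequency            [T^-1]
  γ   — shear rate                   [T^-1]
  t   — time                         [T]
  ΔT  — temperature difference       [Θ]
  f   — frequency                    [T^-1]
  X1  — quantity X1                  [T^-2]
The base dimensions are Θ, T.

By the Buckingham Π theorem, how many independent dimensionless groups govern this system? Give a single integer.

4

Write exponents as rows Θ,T / cols ω,γ,t,ΔT,f,X1:
  Θ: [ 0  0  0  1  0  0]
  T: [-1 -1  1  0 -1 -2]
RREF → pivots at {ω,ΔT} ⇒ r = 2
n=6, r=2 ⇒ 4 dimensionless groups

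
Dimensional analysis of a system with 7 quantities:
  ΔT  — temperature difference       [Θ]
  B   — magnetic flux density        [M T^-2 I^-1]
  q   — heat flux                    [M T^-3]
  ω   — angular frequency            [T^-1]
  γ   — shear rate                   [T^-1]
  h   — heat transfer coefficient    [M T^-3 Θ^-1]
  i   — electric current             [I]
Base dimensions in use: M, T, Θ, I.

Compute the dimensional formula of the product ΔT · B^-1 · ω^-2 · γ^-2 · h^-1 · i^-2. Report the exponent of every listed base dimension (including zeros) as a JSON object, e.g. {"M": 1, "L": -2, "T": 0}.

{"M": -2, "T": 9, "Θ": 2, "I": -1}

Write exponents as rows M,T,Θ,I / cols ΔT,B,q,ω,γ,h,i:
  M: [ 0  1  1  0  0  1  0]
  T: [ 0 -2 -3 -1 -1 -3  0]
  Θ: [ 1  0  0  0  0 -1  0]
  I: [ 0 -1  0  0  0  0  1]
  [M]: (1)·0+(-1)·1+(-2)·0+(-2)·0+(-1)·1+(-2)·0 = -2
  [T]: (1)·0+(-1)·-2+(-2)·-1+(-2)·-1+(-1)·-3+(-2)·0 = 9
  [Θ]: (1)·1+(-1)·0+(-2)·0+(-2)·0+(-1)·-1+(-2)·0 = 2
  [I]: (1)·0+(-1)·-1+(-2)·0+(-2)·0+(-1)·0+(-2)·1 = -1
⇒ M^-2 T^9 Θ^2 I^-1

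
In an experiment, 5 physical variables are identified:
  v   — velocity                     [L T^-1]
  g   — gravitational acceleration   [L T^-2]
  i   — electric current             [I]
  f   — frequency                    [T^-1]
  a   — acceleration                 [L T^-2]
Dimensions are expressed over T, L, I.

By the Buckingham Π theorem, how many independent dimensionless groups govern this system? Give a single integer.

Write exponents as rows T,L,I / cols v,g,i,f,a:
  T: [-1 -2  0 -1 -2]
  L: [ 1  1  0  0  1]
  I: [ 0  0  1  0  0]
RREF → pivots at {v,g,i} ⇒ r = 3
Π count = n − r = 5 − 3 = 2

2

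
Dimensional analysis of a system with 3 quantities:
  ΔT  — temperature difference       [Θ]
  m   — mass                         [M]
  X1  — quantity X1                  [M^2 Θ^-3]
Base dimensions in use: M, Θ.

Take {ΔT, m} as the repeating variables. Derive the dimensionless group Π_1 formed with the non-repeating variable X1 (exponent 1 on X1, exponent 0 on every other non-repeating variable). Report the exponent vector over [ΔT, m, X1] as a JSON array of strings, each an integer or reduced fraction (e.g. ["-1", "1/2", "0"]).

["3", "-2", "1"]

Write exponents as rows M,Θ / cols ΔT,m,X1:
  M: [ 0  1  2]
  Θ: [ 1  0 -3]
Echelon form has 2 nonzero rows (pivots: ΔT,m)
Pivot set = {ΔT,m}, free = {X1}
RREF:
  r0: [   1    0   -3]
  r1: [   0    1    2]
Fix exponent of X1 at 1; solve each RREF row for its pivot's exponent:
  r0: exp(ΔT) + (-3)·1 = 0 ⇒ exp(ΔT) = 3
  r1: exp(m) + (2)·1 = 0 ⇒ exp(m) = -2
Π_1 = ΔT^3 · m^-2 · X1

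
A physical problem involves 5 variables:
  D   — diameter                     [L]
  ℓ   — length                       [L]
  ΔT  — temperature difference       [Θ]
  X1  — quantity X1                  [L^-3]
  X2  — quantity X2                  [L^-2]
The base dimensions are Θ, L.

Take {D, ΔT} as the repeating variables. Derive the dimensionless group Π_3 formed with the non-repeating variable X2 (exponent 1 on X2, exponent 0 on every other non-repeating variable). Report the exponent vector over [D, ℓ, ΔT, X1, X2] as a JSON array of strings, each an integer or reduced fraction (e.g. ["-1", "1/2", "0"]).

Dimensional matrix (Θ×L by D×ℓ×ΔT×X1×X2):
  Θ: [ 0  0  1  0  0]
  L: [ 1  1  0 -3 -2]
Row reduction gives pivot columns D,ΔT; rank = 2
Repeat: D,ΔT; free: ℓ,X1,X2
RREF:
  r0: [   1    1    0   -3   -2]
  r1: [   0    0    1    0    0]
Fix exponent of X2 at 1, ℓ at 0, X1 at 0; solve each RREF row for its pivot's exponent:
  r0: exp(D) + (-2)·1 = 0 ⇒ exp(D) = 2
  r1: exp(ΔT) + (0)·1 = 0 ⇒ exp(ΔT) = 0
Π_3 = D^2 · X2

["2", "0", "0", "0", "1"]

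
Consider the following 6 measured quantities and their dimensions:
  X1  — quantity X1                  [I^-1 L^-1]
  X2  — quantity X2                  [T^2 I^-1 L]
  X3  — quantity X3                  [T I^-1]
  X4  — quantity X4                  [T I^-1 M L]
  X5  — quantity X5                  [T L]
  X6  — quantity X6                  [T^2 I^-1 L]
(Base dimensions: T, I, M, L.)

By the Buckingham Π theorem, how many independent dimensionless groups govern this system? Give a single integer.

3

Exponent matrix [T,I,M,L] × [X1,X2,X3,X4,X5,X6]:
  T: [ 0  2  1  1  1  2]
  I: [-1 -1 -1 -1  0 -1]
  M: [ 0  0  0  1  0  0]
  L: [-1  1  0  1  1  1]
RREF → pivots at {X1,X2,X4} ⇒ r = 3
Π count = n − r = 6 − 3 = 3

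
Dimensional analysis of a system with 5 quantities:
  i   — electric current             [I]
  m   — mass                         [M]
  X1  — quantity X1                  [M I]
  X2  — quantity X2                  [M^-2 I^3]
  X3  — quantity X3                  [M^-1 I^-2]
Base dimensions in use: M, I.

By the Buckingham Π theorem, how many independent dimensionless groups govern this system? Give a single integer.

Write exponents as rows M,I / cols i,m,X1,X2,X3:
  M: [ 0  1  1 -2 -1]
  I: [ 1  0  1  3 -2]
Echelon form has 2 nonzero rows (pivots: i,m)
5 vars − rank 2 = 3 Π groups

3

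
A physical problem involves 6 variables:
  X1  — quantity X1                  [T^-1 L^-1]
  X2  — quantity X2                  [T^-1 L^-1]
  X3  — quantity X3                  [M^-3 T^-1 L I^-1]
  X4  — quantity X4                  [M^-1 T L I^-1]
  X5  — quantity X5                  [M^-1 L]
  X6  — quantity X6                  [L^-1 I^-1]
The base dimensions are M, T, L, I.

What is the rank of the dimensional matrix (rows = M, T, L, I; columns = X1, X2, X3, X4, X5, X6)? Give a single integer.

3

Exponent matrix [M,T,L,I] × [X1,X2,X3,X4,X5,X6]:
  M: [ 0  0 -3 -1 -1  0]
  T: [-1 -1 -1  1  0  0]
  L: [-1 -1  1  1  1 -1]
  I: [ 0  0 -1 -1  0 -1]
Row reduction gives pivot columns X1,X3,X4; rank = 3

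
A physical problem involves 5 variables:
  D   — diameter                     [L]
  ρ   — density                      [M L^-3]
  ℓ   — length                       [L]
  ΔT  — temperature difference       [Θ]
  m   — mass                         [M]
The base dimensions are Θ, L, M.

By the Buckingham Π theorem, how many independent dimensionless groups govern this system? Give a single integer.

2

Dimensional matrix (Θ×L×M by D×ρ×ℓ×ΔT×m):
  Θ: [ 0  0  0  1  0]
  L: [ 1 -3  1  0  0]
  M: [ 0  1  0  0  1]
RREF → pivots at {D,ρ,ΔT} ⇒ r = 3
Π count = n − r = 5 − 3 = 2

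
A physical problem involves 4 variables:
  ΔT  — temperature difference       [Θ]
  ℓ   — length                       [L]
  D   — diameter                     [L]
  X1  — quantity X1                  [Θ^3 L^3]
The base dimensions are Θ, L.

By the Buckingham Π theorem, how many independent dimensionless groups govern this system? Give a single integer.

2

Dimensional matrix (Θ×L by ΔT×ℓ×D×X1):
  Θ: [ 1  0  0  3]
  L: [ 0  1  1  3]
Row reduction gives pivot columns ΔT,ℓ; rank = 2
n=4, r=2 ⇒ 2 dimensionless groups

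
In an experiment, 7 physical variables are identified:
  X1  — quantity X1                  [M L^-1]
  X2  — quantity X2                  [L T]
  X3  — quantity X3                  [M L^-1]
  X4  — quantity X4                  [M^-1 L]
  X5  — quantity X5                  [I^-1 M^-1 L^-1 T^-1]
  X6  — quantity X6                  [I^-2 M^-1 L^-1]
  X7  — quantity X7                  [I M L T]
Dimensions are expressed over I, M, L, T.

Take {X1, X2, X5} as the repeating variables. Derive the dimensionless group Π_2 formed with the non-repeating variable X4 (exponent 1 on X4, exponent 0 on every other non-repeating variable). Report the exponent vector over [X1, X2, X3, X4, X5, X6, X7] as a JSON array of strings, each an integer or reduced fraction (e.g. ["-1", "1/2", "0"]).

["1", "0", "0", "1", "0", "0", "0"]

Exponent matrix [I,M,L,T] × [X1,X2,X3,X4,X5,X6,X7]:
  I: [ 0  0  0  0 -1 -2  1]
  M: [ 1  0  1 -1 -1 -1  1]
  L: [-1  1 -1  1 -1 -1  1]
  T: [ 0  1  0  0 -1  0  1]
Row reduction gives pivot columns X1,X2,X5; rank = 3
Pivot set = {X1,X2,X5}, free = {X3,X4,X6,X7}
RREF:
  r0: [   1    0    1   -1    0    1    0]
  r1: [   0    1    0    0    0    2    0]
  r2: [   0    0    0    0    1    2   -1]
  r3: [   0    0    0    0    0    0    0]
Fix exponent of X4 at 1, X3 at 0, X6 at 0, X7 at 0; solve each RREF row for its pivot's exponent:
  r0: exp(X1) + (-1)·1 = 0 ⇒ exp(X1) = 1
  r1: exp(X2) + (0)·1 = 0 ⇒ exp(X2) = 0
  r2: exp(X5) + (0)·1 = 0 ⇒ exp(X5) = 0
Π_2 = X1 · X4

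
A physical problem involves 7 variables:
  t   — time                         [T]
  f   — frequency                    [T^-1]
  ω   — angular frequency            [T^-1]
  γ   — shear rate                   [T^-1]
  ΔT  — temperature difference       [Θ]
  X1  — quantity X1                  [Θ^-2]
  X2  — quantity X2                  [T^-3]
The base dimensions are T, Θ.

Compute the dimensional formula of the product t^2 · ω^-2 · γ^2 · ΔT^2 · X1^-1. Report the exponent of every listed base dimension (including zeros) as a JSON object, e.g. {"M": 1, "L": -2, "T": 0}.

Dimensional matrix (T×Θ by t×f×ω×γ×ΔT×X1×X2):
  T: [ 1 -1 -1 -1  0  0 -3]
  Θ: [ 0  0  0  0  1 -2  0]
  [T]: (2)·1+(-2)·-1+(2)·-1+(2)·0+(-1)·0 = 2
  [Θ]: (2)·0+(-2)·0+(2)·0+(2)·1+(-1)·-2 = 4
⇒ T^2 Θ^4

{"T": 2, "Θ": 4}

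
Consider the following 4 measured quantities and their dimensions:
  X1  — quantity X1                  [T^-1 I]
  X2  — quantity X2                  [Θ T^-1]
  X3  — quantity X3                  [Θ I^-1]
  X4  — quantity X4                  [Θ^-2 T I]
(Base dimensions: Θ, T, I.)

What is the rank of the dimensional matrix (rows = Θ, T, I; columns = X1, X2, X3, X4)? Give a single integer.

2

Exponent matrix [Θ,T,I] × [X1,X2,X3,X4]:
  Θ: [ 0  1  1 -2]
  T: [-1 -1  0  1]
  I: [ 1  0 -1  1]
Echelon form has 2 nonzero rows (pivots: X1,X2)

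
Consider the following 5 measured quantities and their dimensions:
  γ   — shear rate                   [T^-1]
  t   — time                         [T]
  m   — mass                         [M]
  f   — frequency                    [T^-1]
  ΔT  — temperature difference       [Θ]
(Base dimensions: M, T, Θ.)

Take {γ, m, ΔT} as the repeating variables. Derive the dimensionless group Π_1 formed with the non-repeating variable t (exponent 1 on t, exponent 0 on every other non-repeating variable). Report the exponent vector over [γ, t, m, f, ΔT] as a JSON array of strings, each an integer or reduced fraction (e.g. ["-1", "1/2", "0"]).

["1", "1", "0", "0", "0"]

Dimensional matrix (M×T×Θ by γ×t×m×f×ΔT):
  M: [ 0  0  1  0  0]
  T: [-1  1  0 -1  0]
  Θ: [ 0  0  0  0  1]
Echelon form has 3 nonzero rows (pivots: γ,m,ΔT)
Repeat: γ,m,ΔT; free: t,f
RREF:
  r0: [   1   -1    0    1    0]
  r1: [   0    0    1    0    0]
  r2: [   0    0    0    0    1]
Fix exponent of t at 1, f at 0; solve each RREF row for its pivot's exponent:
  r0: exp(γ) + (-1)·1 = 0 ⇒ exp(γ) = 1
  r1: exp(m) + (0)·1 = 0 ⇒ exp(m) = 0
  r2: exp(ΔT) + (0)·1 = 0 ⇒ exp(ΔT) = 0
Π_1 = γ · t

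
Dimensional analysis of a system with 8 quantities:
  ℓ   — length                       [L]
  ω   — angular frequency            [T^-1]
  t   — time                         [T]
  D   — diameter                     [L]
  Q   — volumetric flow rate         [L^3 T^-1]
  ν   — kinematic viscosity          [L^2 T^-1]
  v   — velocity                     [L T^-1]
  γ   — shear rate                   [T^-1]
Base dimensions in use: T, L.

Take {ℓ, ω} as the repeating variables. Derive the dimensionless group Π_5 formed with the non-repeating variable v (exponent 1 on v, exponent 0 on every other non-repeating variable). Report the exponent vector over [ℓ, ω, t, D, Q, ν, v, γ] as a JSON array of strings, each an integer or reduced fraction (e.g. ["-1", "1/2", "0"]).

["-1", "-1", "0", "0", "0", "0", "1", "0"]

Exponent matrix [T,L] × [ℓ,ω,t,D,Q,ν,v,γ]:
  T: [ 0 -1  1  0 -1 -1 -1 -1]
  L: [ 1  0  0  1  3  2  1  0]
RREF → pivots at {ℓ,ω} ⇒ r = 2
Pivot set = {ℓ,ω}, free = {t,D,Q,ν,v,γ}
RREF:
  r0: [   1    0    0    1    3    2    1    0]
  r1: [   0    1   -1    0    1    1    1    1]
Fix exponent of v at 1, t at 0, D at 0, Q at 0, ν at 0, γ at 0; solve each RREF row for its pivot's exponent:
  r0: exp(ℓ) + (1)·1 = 0 ⇒ exp(ℓ) = -1
  r1: exp(ω) + (1)·1 = 0 ⇒ exp(ω) = -1
Π_5 = ℓ^-1 · ω^-1 · v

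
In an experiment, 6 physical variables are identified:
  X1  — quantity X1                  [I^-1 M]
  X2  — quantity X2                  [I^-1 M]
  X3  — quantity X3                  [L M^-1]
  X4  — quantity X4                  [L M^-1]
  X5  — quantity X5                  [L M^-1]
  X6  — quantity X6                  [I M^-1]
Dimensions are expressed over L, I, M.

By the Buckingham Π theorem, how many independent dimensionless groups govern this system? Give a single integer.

4

Exponent matrix [L,I,M] × [X1,X2,X3,X4,X5,X6]:
  L: [ 0  0  1  1  1  0]
  I: [-1 -1  0  0  0  1]
  M: [ 1  1 -1 -1 -1 -1]
Row reduction gives pivot columns X1,X3; rank = 2
n=6, r=2 ⇒ 4 dimensionless groups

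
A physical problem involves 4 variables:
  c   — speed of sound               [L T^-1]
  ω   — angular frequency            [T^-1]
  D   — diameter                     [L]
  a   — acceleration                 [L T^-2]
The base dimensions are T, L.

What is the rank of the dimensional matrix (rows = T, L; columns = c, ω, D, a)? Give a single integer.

2

Exponent matrix [T,L] × [c,ω,D,a]:
  T: [-1 -1  0 -2]
  L: [ 1  0  1  1]
Row reduction gives pivot columns c,ω; rank = 2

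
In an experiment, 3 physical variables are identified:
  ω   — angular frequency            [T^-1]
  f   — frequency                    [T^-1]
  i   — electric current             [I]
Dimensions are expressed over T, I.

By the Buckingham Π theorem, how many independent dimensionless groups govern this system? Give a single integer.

Write exponents as rows T,I / cols ω,f,i:
  T: [-1 -1  0]
  I: [ 0  0  1]
Echelon form has 2 nonzero rows (pivots: ω,i)
n=3, r=2 ⇒ 1 dimensionless group

1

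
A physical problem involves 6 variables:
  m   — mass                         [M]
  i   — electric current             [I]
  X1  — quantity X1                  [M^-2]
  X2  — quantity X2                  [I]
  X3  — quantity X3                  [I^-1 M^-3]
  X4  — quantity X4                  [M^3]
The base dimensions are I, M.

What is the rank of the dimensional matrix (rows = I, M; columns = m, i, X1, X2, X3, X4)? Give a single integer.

Write exponents as rows I,M / cols m,i,X1,X2,X3,X4:
  I: [ 0  1  0  1 -1  0]
  M: [ 1  0 -2  0 -3  3]
Echelon form has 2 nonzero rows (pivots: m,i)

2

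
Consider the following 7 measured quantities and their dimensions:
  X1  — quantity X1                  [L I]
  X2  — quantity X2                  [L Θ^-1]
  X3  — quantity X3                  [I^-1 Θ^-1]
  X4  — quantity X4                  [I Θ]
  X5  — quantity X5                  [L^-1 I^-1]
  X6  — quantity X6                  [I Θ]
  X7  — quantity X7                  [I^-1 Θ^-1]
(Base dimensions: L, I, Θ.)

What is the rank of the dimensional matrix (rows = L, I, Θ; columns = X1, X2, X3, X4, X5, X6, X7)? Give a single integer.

Write exponents as rows L,I,Θ / cols X1,X2,X3,X4,X5,X6,X7:
  L: [ 1  1  0  0 -1  0  0]
  I: [ 1  0 -1  1 -1  1 -1]
  Θ: [ 0 -1 -1  1  0  1 -1]
RREF → pivots at {X1,X2} ⇒ r = 2

2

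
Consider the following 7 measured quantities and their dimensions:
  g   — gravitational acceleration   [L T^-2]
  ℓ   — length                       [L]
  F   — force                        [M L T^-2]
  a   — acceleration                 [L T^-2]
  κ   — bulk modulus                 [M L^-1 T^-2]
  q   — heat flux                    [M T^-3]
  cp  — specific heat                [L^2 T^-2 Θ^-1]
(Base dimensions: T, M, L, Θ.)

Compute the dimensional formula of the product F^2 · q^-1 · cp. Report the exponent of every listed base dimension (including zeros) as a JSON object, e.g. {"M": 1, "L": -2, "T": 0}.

{"T": -3, "M": 1, "L": 4, "Θ": -1}

Exponent matrix [T,M,L,Θ] × [g,ℓ,F,a,κ,q,cp]:
  T: [-2  0 -2 -2 -2 -3 -2]
  M: [ 0  0  1  0  1  1  0]
  L: [ 1  1  1  1 -1  0  2]
  Θ: [ 0  0  0  0  0  0 -1]
  [T]: (2)·-2+(-1)·-3+(1)·-2 = -3
  [M]: (2)·1+(-1)·1+(1)·0 = 1
  [L]: (2)·1+(-1)·0+(1)·2 = 4
  [Θ]: (2)·0+(-1)·0+(1)·-1 = -1
⇒ T^-3 M L^4 Θ^-1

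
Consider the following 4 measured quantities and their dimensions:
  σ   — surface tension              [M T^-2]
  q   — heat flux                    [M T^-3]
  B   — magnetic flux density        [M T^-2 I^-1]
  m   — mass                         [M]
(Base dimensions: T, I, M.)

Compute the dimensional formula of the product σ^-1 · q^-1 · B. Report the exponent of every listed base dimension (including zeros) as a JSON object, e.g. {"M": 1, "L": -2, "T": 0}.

{"T": 3, "I": -1, "M": -1}

Exponent matrix [T,I,M] × [σ,q,B,m]:
  T: [-2 -3 -2  0]
  I: [ 0  0 -1  0]
  M: [ 1  1  1  1]
  [T]: (-1)·-2+(-1)·-3+(1)·-2 = 3
  [I]: (-1)·0+(-1)·0+(1)·-1 = -1
  [M]: (-1)·1+(-1)·1+(1)·1 = -1
⇒ T^3 I^-1 M^-1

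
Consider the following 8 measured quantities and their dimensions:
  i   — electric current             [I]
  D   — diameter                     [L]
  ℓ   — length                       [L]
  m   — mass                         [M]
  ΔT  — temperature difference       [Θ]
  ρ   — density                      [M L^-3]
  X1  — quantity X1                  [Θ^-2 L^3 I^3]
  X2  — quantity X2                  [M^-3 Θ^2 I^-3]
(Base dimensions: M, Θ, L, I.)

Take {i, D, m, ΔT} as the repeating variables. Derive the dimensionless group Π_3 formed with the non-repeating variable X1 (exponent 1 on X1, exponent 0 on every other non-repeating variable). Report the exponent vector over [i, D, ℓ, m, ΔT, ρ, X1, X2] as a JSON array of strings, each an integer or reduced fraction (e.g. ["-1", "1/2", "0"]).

Exponent matrix [M,Θ,L,I] × [i,D,ℓ,m,ΔT,ρ,X1,X2]:
  M: [ 0  0  0  1  0  1  0 -3]
  Θ: [ 0  0  0  0  1  0 -2  2]
  L: [ 0  1  1  0  0 -3  3  0]
  I: [ 1  0  0  0  0  0  3 -3]
RREF → pivots at {i,D,m,ΔT} ⇒ r = 4
Repeat: i,D,m,ΔT; free: ℓ,ρ,X1,X2
RREF:
  r0: [   1    0    0    0    0    0    3   -3]
  r1: [   0    1    1    0    0   -3    3    0]
  r2: [   0    0    0    1    0    1    0   -3]
  r3: [   0    0    0    0    1    0   -2    2]
Fix exponent of X1 at 1, ℓ at 0, ρ at 0, X2 at 0; solve each RREF row for its pivot's exponent:
  r0: exp(i) + (3)·1 = 0 ⇒ exp(i) = -3
  r1: exp(D) + (3)·1 = 0 ⇒ exp(D) = -3
  r2: exp(m) + (0)·1 = 0 ⇒ exp(m) = 0
  r3: exp(ΔT) + (-2)·1 = 0 ⇒ exp(ΔT) = 2
Π_3 = i^-3 · D^-3 · ΔT^2 · X1

["-3", "-3", "0", "0", "2", "0", "1", "0"]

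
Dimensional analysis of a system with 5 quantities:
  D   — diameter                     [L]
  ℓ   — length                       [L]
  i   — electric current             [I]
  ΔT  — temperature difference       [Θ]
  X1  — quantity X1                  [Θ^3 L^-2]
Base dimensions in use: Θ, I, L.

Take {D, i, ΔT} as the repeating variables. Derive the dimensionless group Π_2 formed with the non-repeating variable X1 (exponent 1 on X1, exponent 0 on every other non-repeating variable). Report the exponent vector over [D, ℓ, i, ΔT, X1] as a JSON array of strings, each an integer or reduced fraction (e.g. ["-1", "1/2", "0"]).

["2", "0", "0", "-3", "1"]

Write exponents as rows Θ,I,L / cols D,ℓ,i,ΔT,X1:
  Θ: [ 0  0  0  1  3]
  I: [ 0  0  1  0  0]
  L: [ 1  1  0  0 -2]
Row reduction gives pivot columns D,i,ΔT; rank = 3
Repeat: D,i,ΔT; free: ℓ,X1
RREF:
  r0: [   1    1    0    0   -2]
  r1: [   0    0    1    0    0]
  r2: [   0    0    0    1    3]
Fix exponent of X1 at 1, ℓ at 0; solve each RREF row for its pivot's exponent:
  r0: exp(D) + (-2)·1 = 0 ⇒ exp(D) = 2
  r1: exp(i) + (0)·1 = 0 ⇒ exp(i) = 0
  r2: exp(ΔT) + (3)·1 = 0 ⇒ exp(ΔT) = -3
Π_2 = D^2 · ΔT^-3 · X1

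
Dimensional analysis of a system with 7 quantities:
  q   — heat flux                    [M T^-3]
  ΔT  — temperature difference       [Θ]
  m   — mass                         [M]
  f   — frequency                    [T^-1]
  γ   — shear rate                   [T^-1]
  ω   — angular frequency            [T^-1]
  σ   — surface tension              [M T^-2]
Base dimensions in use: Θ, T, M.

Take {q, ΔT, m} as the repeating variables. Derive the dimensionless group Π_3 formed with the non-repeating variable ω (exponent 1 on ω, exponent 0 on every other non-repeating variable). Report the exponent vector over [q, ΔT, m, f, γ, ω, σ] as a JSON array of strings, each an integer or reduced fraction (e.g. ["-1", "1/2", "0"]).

Write exponents as rows Θ,T,M / cols q,ΔT,m,f,γ,ω,σ:
  Θ: [ 0  1  0  0  0  0  0]
  T: [-3  0  0 -1 -1 -1 -2]
  M: [ 1  0  1  0  0  0  1]
Echelon form has 3 nonzero rows (pivots: q,ΔT,m)
Pivot set = {q,ΔT,m}, free = {f,γ,ω,σ}
RREF:
  r0: [   1    0    0  1/3  1/3  1/3  2/3]
  r1: [   0    1    0    0    0    0    0]
  r2: [   0    0    1 -1/3 -1/3 -1/3  1/3]
Fix exponent of ω at 1, f at 0, γ at 0, σ at 0; solve each RREF row for its pivot's exponent:
  r0: exp(q) + (1/3)·1 = 0 ⇒ exp(q) = -1/3
  r1: exp(ΔT) + (0)·1 = 0 ⇒ exp(ΔT) = 0
  r2: exp(m) + (-1/3)·1 = 0 ⇒ exp(m) = 1/3
Π_3 = q^(-1/3) · m^(1/3) · ω

["-1/3", "0", "1/3", "0", "0", "1", "0"]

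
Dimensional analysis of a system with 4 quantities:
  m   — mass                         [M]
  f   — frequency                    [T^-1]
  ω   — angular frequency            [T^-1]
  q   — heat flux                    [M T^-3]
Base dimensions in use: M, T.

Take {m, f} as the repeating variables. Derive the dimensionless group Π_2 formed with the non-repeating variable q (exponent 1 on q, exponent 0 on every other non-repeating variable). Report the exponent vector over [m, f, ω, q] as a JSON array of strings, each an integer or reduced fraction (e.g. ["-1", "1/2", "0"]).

Write exponents as rows M,T / cols m,f,ω,q:
  M: [ 1  0  0  1]
  T: [ 0 -1 -1 -3]
Echelon form has 2 nonzero rows (pivots: m,f)
Pivot set = {m,f}, free = {ω,q}
RREF:
  r0: [   1    0    0    1]
  r1: [   0    1    1    3]
Fix exponent of q at 1, ω at 0; solve each RREF row for its pivot's exponent:
  r0: exp(m) + (1)·1 = 0 ⇒ exp(m) = -1
  r1: exp(f) + (3)·1 = 0 ⇒ exp(f) = -3
Π_2 = m^-1 · f^-3 · q

["-1", "-3", "0", "1"]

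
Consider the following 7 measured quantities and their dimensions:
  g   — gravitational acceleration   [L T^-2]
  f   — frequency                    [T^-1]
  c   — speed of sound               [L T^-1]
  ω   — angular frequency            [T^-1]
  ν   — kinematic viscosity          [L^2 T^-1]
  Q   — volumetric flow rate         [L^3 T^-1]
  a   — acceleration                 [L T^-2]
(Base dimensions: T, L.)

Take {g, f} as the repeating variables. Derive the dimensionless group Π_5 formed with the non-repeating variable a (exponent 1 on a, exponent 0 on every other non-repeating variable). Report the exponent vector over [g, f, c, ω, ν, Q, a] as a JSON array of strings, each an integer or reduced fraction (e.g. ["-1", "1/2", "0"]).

["-1", "0", "0", "0", "0", "0", "1"]

Write exponents as rows T,L / cols g,f,c,ω,ν,Q,a:
  T: [-2 -1 -1 -1 -1 -1 -2]
  L: [ 1  0  1  0  2  3  1]
RREF → pivots at {g,f} ⇒ r = 2
Pivot set = {g,f}, free = {c,ω,ν,Q,a}
RREF:
  r0: [   1    0    1    0    2    3    1]
  r1: [   0    1   -1    1   -3   -5    0]
Fix exponent of a at 1, c at 0, ω at 0, ν at 0, Q at 0; solve each RREF row for its pivot's exponent:
  r0: exp(g) + (1)·1 = 0 ⇒ exp(g) = -1
  r1: exp(f) + (0)·1 = 0 ⇒ exp(f) = 0
Π_5 = g^-1 · a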